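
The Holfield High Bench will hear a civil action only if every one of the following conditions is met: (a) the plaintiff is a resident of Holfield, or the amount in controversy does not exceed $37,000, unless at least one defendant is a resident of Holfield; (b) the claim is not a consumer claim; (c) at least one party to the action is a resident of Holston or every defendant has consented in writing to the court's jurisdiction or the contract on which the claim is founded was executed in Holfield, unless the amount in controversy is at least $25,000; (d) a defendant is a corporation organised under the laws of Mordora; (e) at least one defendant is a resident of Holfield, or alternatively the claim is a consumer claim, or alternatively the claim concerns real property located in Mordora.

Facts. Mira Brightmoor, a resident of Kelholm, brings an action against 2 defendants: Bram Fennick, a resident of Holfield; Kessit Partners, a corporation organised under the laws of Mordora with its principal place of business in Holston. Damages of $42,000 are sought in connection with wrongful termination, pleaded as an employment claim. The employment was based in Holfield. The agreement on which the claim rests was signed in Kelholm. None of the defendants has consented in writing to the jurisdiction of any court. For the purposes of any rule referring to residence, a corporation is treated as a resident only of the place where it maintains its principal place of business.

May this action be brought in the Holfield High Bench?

Yes

The Holfield High Bench:
  (a) The plaintiff resides in Kelholm, not Holfield; the amount in controversy is $42,000, above the 37,000 dollars ceiling — none of the alternatives is met. However, Bram Fennick resides in Holfield, so the 'unless' proviso supplies this condition. Condition met.
  (b) The claim is an employment claim, not a consumer claim. Condition met.
  (c) Kessit Partners resides in Holston — that alternative is enough. Condition met.
  (d) Kessit Partners is organised under the laws of Mordora. Satisfied.
  (e) Bram Fennick resides in Holfield, so this disjunct is met. Condition met.
  → Every requirement is satisfied — jurisdiction.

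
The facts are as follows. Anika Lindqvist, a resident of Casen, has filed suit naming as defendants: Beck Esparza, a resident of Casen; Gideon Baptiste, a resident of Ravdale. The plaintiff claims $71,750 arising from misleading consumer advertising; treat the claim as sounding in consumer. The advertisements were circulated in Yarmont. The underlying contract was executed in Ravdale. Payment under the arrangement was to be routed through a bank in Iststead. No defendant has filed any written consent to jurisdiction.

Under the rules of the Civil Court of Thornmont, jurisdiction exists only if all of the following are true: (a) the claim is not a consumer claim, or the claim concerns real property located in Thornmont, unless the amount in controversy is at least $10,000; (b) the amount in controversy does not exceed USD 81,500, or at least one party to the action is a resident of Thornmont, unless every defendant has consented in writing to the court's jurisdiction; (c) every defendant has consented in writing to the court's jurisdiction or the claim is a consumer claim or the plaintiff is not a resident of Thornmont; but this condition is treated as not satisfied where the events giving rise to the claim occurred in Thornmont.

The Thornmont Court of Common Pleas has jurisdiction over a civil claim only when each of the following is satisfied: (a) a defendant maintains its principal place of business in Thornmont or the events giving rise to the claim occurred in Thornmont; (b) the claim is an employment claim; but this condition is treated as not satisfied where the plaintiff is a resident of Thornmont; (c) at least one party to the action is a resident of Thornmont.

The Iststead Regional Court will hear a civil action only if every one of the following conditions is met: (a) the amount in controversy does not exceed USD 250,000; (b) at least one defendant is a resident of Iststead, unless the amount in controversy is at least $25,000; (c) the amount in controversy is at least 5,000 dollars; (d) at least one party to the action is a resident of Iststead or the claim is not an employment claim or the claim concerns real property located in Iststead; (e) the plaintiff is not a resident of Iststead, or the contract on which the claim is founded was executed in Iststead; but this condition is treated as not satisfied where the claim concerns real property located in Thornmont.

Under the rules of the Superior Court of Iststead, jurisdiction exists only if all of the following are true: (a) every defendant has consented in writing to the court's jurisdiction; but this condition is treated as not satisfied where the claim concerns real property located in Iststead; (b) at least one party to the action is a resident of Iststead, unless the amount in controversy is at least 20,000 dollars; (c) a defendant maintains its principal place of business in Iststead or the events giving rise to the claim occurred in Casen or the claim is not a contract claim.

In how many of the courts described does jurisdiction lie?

The Civil Court of Thornmont:
  (a) The claim is a consumer claim; the claim does not concern real property — no alternative holds. However, the amount in controversy is USD 71,750, which meets the USD 10,000 floor, so the 'unless' proviso supplies this condition. Satisfied.
  (b) The amount in controversy is $71,750, within the USD 81,500 ceiling, so this disjunct is met. Satisfied.
  (c) The claim is a consumer claim, so one alternative holds. The exception is not triggered, since the operative events occurred in Yarmont, not Thornmont. Met.
  → All conditions met; jurisdiction exists.
The Thornmont Court of Common Pleas:
  (a) No defendant is a corporation; the operative events occurred in Yarmont, not Thornmont — no alternative holds. Not met.
  (b) The claim is a consumer claim, not an employment claim. Fails.
  (c) No party resides in Thornmont. Condition not met.
  → At least one condition fails; no jurisdiction.
The Iststead Regional Court:
  (a) The amount in controversy is USD 71,750, within the 250,000 dollars ceiling. Satisfied.
  (b) No defendant resides in Iststead (they reside in Casen, Ravdale). However, the amount in controversy is $71,750, which meets the 25,000 dollars floor, so the 'unless' proviso supplies this condition. Condition met.
  (c) The amount in controversy is USD 71,750, which meets the USD 5,000 floor. Met.
  (d) The claim is a consumer claim, not an employment claim, so one alternative holds. Satisfied.
  (e) The plaintiff resides in Casen, which is not Iststead, so this disjunct is met. The exception is not triggered, since the claim does not concern real property. Met.
  → Every requirement is satisfied — jurisdiction.
The Superior Court of Iststead:
  (a) No such written consent has been filed. Not satisfied.
  (b) No party resides in Iststead. But the amount in controversy is $71,750, which meets the $20,000 floor, and the 'unless' clause therefore excuses the requirement. Satisfied.
  (c) The claim is a consumer claim, not a contract claim, which satisfies one of the alternatives. Met.
  → At least one condition fails; no jurisdiction.
Courts with jurisdiction: the Civil Court of Thornmont, the Iststead Regional Court — 2 in total.

2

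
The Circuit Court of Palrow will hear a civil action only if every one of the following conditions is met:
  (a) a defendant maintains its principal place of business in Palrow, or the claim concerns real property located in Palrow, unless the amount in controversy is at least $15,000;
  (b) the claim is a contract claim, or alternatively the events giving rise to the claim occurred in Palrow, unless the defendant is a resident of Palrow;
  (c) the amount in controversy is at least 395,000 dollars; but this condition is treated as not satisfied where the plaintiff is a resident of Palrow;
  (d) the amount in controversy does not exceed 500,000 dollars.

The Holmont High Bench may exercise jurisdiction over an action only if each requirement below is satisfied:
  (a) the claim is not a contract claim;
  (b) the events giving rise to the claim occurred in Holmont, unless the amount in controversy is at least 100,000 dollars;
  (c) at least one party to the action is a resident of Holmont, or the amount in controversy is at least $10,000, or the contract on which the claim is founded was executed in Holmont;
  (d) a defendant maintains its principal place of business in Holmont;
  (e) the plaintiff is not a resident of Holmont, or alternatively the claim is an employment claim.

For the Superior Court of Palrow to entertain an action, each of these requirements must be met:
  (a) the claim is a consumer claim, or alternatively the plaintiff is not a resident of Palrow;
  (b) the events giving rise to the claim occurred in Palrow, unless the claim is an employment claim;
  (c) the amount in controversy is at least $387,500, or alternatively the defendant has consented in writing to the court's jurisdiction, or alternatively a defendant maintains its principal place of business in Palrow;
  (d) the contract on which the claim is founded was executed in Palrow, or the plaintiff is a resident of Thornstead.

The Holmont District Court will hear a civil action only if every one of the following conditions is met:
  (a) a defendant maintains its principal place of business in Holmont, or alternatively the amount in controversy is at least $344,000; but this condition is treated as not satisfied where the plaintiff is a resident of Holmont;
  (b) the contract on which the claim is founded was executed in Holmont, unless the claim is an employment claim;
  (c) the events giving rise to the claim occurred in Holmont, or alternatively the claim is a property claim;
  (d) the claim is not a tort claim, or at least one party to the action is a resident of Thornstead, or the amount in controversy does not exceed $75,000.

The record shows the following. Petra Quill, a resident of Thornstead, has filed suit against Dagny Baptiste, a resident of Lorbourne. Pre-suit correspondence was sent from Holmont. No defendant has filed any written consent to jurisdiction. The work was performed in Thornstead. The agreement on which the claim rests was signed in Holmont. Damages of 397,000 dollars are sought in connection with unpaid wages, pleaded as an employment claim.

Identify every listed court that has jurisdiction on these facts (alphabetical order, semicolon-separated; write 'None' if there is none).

The Circuit Court of Palrow:
  (a) No defendant is a corporation; the claim does not concern real property — every alternative fails. The proviso rescues it, though: the amount in controversy is $397,000, which meets the USD 15,000 floor. Met.
  (b) The claim is an employment claim, not a contract claim; the operative events occurred in Thornstead, not Palrow — no alternative holds. The proviso offers no rescue either, since the defendant resides in Lorbourne, not Palrow. Not satisfied.
  (c) The amount in controversy is $397,000, which meets the 395,000 dollars floor. The exception is not triggered, since the plaintiff resides in Thornstead, not Palrow. Met.
  (d) The amount in controversy is USD 397,000, within the USD 500,000 ceiling. Satisfied.
  → At least one condition fails; no jurisdiction.
The Holmont High Bench:
  (a) The claim is an employment claim, not a contract claim. Met.
  (b) The operative events occurred in Thornstead, not Holmont. However, the amount in controversy is $397,000, which meets the $100,000 floor, so the 'unless' proviso supplies this condition. Satisfied.
  (c) The amount in controversy is $397,000, which meets the 10,000 dollars floor, so one alternative holds. Met.
  (d) No defendant is a corporation. Not satisfied.
  (e) The plaintiff resides in Thornstead, which is not Holmont, so this disjunct is met. Condition met.
  → Not every requirement is met — no jurisdiction.
The Superior Court of Palrow:
  (a) The plaintiff resides in Thornstead, which is not Palrow, which satisfies one of the alternatives. Satisfied.
  (b) The operative events occurred in Thornstead, not Palrow. The proviso rescues it, though: the claim is an employment claim. Satisfied.
  (c) The amount in controversy is USD 397,000, which meets the 387,500 dollars floor, so one alternative holds. Met.
  (d) The plaintiff resides in Thornstead — that alternative is enough. Met.
  → All conditions met; jurisdiction exists.
The Holmont District Court:
  (a) The amount in controversy is 397,000 dollars, which meets the 344,000 dollars floor, so this disjunct is met. The carve-out does not apply: the plaintiff resides in Thornstead, not Holmont. Satisfied.
  (b) The contract was executed in Holmont. Condition met.
  (c) The operative events occurred in Thornstead, not Holmont; the claim is an employment claim, not a property claim — every alternative fails. Condition not met.
  (d) The claim is an employment claim, not a tort claim, so this disjunct is met. Met.
  → At least one condition fails; no jurisdiction.

the Superior Court of Palrow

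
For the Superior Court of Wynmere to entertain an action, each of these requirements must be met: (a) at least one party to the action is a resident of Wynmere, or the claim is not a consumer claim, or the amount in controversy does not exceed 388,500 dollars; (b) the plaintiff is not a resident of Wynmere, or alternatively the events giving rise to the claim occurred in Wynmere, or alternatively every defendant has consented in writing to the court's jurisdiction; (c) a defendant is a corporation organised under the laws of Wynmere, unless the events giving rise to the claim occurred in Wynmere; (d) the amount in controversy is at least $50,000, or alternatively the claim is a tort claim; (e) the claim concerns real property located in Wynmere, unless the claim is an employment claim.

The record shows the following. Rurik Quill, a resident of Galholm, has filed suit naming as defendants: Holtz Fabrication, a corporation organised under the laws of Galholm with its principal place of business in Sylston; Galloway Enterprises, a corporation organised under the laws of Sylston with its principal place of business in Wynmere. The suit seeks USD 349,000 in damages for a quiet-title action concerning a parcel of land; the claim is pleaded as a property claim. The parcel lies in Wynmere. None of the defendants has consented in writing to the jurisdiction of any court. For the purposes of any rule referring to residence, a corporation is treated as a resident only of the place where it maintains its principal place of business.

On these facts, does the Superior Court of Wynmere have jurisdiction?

Yes

The Superior Court of Wynmere:
  (a) Galloway Enterprises resides in Wynmere, so one alternative holds. Met.
  (b) The plaintiff resides in Galholm, which is not Wynmere, which satisfies one of the alternatives. Met.
  (c) The corporate defendant(s) are organised in Galholm, Sylston, not Wynmere. The proviso rescues it, though: the operative events occurred in Wynmere. Met.
  (d) The amount in controversy is $349,000, which meets the USD 50,000 floor, so one alternative holds. Condition met.
  (e) The property lies in Wynmere. Satisfied.
  → All conditions met; jurisdiction exists.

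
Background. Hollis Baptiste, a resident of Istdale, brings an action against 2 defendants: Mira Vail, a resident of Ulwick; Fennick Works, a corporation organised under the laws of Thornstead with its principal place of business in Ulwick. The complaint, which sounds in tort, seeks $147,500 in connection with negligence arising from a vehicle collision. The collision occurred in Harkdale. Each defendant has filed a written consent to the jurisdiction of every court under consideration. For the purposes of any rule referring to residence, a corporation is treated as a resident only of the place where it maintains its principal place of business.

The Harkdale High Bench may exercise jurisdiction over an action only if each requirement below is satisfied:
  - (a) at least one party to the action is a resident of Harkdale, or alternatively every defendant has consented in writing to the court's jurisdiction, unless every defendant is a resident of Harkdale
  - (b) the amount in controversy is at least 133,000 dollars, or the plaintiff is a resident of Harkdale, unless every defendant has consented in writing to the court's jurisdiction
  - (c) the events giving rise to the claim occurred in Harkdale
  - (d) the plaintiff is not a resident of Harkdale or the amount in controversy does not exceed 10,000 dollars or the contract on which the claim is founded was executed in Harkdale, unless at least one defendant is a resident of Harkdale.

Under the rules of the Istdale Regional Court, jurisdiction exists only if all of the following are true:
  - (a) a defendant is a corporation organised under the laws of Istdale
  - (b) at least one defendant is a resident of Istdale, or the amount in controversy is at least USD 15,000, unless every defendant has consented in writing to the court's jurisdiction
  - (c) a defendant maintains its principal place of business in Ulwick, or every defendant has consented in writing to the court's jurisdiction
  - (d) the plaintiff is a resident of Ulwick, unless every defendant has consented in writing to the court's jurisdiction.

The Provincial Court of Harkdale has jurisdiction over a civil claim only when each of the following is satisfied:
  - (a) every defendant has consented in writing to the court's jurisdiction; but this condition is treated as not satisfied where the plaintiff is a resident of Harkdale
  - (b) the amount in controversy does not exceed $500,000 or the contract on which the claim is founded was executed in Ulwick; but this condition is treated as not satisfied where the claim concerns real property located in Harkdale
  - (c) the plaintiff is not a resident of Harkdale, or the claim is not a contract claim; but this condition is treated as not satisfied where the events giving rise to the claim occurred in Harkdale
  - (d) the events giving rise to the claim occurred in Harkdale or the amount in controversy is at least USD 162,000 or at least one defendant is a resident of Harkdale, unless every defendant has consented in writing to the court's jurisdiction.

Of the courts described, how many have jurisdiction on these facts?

The Harkdale High Bench:
  (a) Every defendant has filed written consent, so this disjunct is met. Met.
  (b) The amount in controversy is $147,500, which meets the 133,000 dollars floor — that alternative is enough. Condition met.
  (c) The operative events occurred in Harkdale. Satisfied.
  (d) The plaintiff resides in Istdale, which is not Harkdale, so one alternative holds. Condition met.
  → Jurisdiction lies.
The Istdale Regional Court:
  (a) The corporate defendant(s) are organised in Thornstead, not Istdale. Not met.
  (b) The amount in controversy is USD 147,500, which meets the USD 15,000 floor, which satisfies one of the alternatives. Satisfied.
  (c) Fennick Works has its principal place of business in Ulwick, which satisfies one of the alternatives. Condition met.
  (d) The plaintiff resides in Istdale, not Ulwick. However, every defendant has filed written consent, so the 'unless' proviso supplies this condition. Met.
  → The court lacks jurisdiction.
The Provincial Court of Harkdale:
  (a) Every defendant has filed written consent. The exception is not triggered, since the plaintiff resides in Istdale, not Harkdale. Met.
  (b) The amount in controversy is 147,500 dollars, within the $500,000 ceiling, which satisfies one of the alternatives. The carve-out does not apply: the claim does not concern real property. Satisfied.
  (c) The plaintiff resides in Istdale, which is not Harkdale — that alternative is enough. But the operative events occurred in Harkdale, triggering the carve-out and defeating this condition. Condition not met.
  (d) The operative events occurred in Harkdale, so one alternative holds. Satisfied.
  → Not every requirement is met — no jurisdiction.
Courts with jurisdiction: the Harkdale High Bench — 1 in total.

1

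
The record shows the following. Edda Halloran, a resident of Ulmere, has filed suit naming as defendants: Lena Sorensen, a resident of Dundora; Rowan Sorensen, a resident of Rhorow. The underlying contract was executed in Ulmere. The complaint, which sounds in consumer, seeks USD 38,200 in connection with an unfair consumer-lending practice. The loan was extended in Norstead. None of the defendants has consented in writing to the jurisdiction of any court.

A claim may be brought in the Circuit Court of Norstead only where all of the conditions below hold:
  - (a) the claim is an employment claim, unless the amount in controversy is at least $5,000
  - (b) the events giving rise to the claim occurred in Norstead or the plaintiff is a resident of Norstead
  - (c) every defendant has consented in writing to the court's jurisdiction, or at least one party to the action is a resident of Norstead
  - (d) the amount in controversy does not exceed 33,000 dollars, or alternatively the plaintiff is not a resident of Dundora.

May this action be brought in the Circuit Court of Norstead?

No

The Circuit Court of Norstead:
  (a) The claim is a consumer claim, not an employment claim. However, the amount in controversy is $38,200, which meets the $5,000 floor, so the 'unless' proviso supplies this condition. Satisfied.
  (b) The operative events occurred in Norstead — that alternative is enough. Satisfied.
  (c) No such written consent has been filed; no party resides in Norstead — none of the alternatives is met. Condition not met.
  (d) The plaintiff resides in Ulmere, which is not Dundora, so one alternative holds. Met.
  → The court lacks jurisdiction.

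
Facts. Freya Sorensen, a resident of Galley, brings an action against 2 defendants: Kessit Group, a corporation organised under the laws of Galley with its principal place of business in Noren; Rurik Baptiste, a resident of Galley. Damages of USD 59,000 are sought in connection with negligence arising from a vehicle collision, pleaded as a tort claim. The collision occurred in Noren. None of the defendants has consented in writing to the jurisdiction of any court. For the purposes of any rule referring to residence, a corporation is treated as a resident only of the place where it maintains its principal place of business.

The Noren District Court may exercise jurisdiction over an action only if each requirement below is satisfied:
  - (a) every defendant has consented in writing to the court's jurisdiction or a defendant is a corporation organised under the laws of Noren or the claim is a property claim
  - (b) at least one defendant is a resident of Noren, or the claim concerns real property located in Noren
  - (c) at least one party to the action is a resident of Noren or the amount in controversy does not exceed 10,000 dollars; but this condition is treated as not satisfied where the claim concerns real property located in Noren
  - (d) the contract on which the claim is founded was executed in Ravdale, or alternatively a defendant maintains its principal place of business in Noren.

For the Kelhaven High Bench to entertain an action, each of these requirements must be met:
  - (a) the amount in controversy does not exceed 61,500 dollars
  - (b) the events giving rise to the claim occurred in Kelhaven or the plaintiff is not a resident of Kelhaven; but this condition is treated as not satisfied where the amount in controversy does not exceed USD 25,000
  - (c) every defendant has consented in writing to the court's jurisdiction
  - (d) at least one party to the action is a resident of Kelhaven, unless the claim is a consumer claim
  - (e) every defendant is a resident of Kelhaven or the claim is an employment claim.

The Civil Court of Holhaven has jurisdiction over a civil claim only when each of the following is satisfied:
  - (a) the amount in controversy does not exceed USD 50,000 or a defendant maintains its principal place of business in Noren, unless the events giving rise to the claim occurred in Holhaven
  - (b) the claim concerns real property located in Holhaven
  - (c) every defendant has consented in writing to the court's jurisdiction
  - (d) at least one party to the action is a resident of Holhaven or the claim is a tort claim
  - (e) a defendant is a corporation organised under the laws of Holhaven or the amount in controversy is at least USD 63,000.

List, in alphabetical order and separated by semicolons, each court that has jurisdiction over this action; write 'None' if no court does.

The Noren District Court:
  (a) No such written consent has been filed; the corporate defendant(s) are organised in Galley, not Noren; the claim is a tort claim, not a property claim — no alternative holds. Not satisfied.
  (b) Kessit Group resides in Noren — that alternative is enough. Condition met.
  (c) Kessit Group resides in Noren, so this disjunct is met. The carve-out does not apply: the claim does not concern real property. Met.
  (d) Kessit Group has its principal place of business in Noren, so this disjunct is met. Satisfied.
  → No jurisdiction.
The Kelhaven High Bench:
  (a) The amount in controversy is 59,000 dollars, within the USD 61,500 ceiling. Satisfied.
  (b) The plaintiff resides in Galley, which is not Kelhaven — that alternative is enough. The exception is not triggered, since the amount in controversy is 59,000 dollars, above the 25,000 dollars ceiling. Satisfied.
  (c) No such written consent has been filed. Not met.
  (d) No party resides in Kelhaven. The proviso offers no rescue either, since the claim is a tort claim, not a consumer claim. Condition not met.
  (e) The defendants reside as follows — Kessit Group in Noren, Rurik Baptiste in Galley — not all in Kelhaven; the claim is a tort claim, not an employment claim — every alternative fails. Not satisfied.
  → The court lacks jurisdiction.
The Civil Court of Holhaven:
  (a) Kessit Group has its principal place of business in Noren — that alternative is enough. Met.
  (b) The claim does not concern real property. Not satisfied.
  (c) No such written consent has been filed. Fails.
  (d) The claim is a tort claim, so this disjunct is met. Satisfied.
  (e) The corporate defendant(s) are organised in Galley, not Holhaven; the amount in controversy is 59,000 dollars, below the $63,000 floor — every alternative fails. Fails.
  → At least one condition fails; no jurisdiction.

None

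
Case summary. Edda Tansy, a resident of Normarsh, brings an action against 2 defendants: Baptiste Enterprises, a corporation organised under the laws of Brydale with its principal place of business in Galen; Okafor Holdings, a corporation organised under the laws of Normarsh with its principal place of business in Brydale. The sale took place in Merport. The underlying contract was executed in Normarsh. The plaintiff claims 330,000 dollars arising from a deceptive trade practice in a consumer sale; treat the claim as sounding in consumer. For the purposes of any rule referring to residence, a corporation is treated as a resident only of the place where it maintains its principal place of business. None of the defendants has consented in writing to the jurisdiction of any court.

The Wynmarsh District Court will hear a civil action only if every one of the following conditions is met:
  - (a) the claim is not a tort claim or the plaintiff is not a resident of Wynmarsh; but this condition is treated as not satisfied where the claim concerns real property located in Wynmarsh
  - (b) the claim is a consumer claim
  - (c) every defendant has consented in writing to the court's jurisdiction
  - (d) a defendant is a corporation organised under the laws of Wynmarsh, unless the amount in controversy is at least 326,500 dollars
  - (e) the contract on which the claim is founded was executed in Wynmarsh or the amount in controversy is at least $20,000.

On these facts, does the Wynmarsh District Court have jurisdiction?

The Wynmarsh District Court:
  (a) The claim is a consumer claim, not a tort claim, so this disjunct is met. The carve-out does not apply: the claim does not concern real property. Met.
  (b) The claim is a consumer claim. Satisfied.
  (c) No such written consent has been filed. Not met.
  (d) The corporate defendant(s) are organised in Brydale, Normarsh, not Wynmarsh. But the amount in controversy is USD 330,000, which meets the USD 326,500 floor, and the 'unless' clause therefore excuses the requirement. Satisfied.
  (e) The amount in controversy is $330,000, which meets the USD 20,000 floor — that alternative is enough. Satisfied.
  → Not every requirement is met — no jurisdiction.

No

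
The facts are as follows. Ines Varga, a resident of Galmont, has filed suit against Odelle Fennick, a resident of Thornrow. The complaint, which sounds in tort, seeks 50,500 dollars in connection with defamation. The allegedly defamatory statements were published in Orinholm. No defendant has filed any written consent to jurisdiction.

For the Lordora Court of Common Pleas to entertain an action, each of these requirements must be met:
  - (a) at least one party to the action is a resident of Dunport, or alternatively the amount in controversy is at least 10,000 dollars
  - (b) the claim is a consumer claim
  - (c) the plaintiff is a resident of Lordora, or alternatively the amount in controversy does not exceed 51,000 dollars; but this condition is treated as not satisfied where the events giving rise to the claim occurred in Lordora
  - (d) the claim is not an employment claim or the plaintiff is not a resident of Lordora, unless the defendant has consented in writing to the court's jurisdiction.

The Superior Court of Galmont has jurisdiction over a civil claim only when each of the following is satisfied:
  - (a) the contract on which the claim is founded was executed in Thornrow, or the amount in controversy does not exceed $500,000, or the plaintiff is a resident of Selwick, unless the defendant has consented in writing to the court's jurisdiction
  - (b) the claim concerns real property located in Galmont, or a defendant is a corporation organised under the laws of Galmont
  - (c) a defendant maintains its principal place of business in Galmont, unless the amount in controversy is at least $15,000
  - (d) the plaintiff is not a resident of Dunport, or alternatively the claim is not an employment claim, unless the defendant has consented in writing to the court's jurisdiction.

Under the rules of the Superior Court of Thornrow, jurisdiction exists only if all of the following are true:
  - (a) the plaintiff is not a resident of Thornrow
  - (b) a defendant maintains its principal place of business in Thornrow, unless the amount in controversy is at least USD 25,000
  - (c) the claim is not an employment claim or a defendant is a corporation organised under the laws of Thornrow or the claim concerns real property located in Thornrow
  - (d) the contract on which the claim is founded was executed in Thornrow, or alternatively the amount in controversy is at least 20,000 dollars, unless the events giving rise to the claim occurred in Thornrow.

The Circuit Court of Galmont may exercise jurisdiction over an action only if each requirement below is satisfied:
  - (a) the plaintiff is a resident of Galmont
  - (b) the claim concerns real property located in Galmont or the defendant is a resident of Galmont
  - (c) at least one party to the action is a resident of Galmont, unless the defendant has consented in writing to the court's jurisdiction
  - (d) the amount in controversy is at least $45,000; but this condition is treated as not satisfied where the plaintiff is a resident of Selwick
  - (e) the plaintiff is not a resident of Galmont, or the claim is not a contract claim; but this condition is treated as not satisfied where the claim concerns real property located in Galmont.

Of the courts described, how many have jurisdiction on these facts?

The Lordora Court of Common Pleas:
  (a) The amount in controversy is 50,500 dollars, which meets the USD 10,000 floor, which satisfies one of the alternatives. Condition met.
  (b) The claim is a tort claim, not a consumer claim. Fails.
  (c) The amount in controversy is $50,500, within the USD 51,000 ceiling, which satisfies one of the alternatives. The exception is not triggered, since the operative events occurred in Orinholm, not Lordora. Condition met.
  (d) The claim is a tort claim, not an employment claim, so this disjunct is met. Condition met.
  → Not every requirement is met — no jurisdiction.
The Superior Court of Galmont:
  (a) The amount in controversy is 50,500 dollars, within the $500,000 ceiling — that alternative is enough. Met.
  (b) The claim does not concern real property; no defendant is a corporation — every alternative fails. Fails.
  (c) No defendant is a corporation. But the amount in controversy is 50,500 dollars, which meets the 15,000 dollars floor, and the 'unless' clause therefore excuses the requirement. Satisfied.
  (d) The plaintiff resides in Galmont, which is not Dunport, so one alternative holds. Condition met.
  → No jurisdiction.
The Superior Court of Thornrow:
  (a) The plaintiff resides in Galmont, which is not Thornrow. Met.
  (b) No defendant is a corporation. The proviso rescues it, though: the amount in controversy is 50,500 dollars, which meets the 25,000 dollars floor. Condition met.
  (c) The claim is a tort claim, not an employment claim, so one alternative holds. Satisfied.
  (d) The amount in controversy is $50,500, which meets the USD 20,000 floor, so one alternative holds. Satisfied.
  → Jurisdiction lies.
The Circuit Court of Galmont:
  (a) The plaintiff resides in Galmont. Met.
  (b) The claim does not concern real property; the defendant resides in Thornrow, not Galmont — no alternative holds. Not satisfied.
  (c) Ines Varga resides in Galmont. Satisfied.
  (d) The amount in controversy is 50,500 dollars, which meets the 45,000 dollars floor. The exception is not triggered, since the plaintiff resides in Galmont, not Selwick. Met.
  (e) The claim is a tort claim, not a contract claim, so one alternative holds. And the carve-out is inapplicable — the claim does not concern real property. Met.
  → Not every requirement is met — no jurisdiction.
Courts with jurisdiction: the Superior Court of Thornrow — 1 in total.

1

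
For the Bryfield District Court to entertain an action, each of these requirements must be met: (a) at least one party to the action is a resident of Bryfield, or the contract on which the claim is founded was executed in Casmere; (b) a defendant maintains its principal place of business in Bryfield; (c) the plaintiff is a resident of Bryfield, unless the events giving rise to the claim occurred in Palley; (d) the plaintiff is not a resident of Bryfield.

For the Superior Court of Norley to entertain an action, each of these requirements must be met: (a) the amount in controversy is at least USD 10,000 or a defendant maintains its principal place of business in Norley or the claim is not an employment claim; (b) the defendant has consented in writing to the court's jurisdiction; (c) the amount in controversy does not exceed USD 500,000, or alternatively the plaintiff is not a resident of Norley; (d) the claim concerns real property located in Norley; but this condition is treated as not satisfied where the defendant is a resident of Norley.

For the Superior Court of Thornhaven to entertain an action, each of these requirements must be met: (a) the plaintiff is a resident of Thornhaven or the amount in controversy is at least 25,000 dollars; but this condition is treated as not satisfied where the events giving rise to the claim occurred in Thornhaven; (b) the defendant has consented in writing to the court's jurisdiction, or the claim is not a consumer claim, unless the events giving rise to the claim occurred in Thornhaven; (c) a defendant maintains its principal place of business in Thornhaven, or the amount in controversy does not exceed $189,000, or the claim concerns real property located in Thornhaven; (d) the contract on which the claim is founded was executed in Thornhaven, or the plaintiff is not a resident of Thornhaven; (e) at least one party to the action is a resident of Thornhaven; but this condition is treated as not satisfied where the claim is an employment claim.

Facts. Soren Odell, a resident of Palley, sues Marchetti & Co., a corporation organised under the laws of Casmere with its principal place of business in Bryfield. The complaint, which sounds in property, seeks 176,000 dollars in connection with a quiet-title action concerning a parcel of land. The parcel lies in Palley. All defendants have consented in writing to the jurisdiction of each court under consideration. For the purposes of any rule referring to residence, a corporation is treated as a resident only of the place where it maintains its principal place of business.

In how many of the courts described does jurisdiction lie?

The Bryfield District Court:
  (a) Marchetti & Co. resides in Bryfield — that alternative is enough. Condition met.
  (b) Marchetti & Co. has its principal place of business in Bryfield. Condition met.
  (c) The plaintiff resides in Palley, not Bryfield. But the operative events occurred in Palley, and the 'unless' clause therefore excuses the requirement. Met.
  (d) The plaintiff resides in Palley, which is not Bryfield. Met.
  → The court has jurisdiction.
The Superior Court of Norley:
  (a) The amount in controversy is 176,000 dollars, which meets the 10,000 dollars floor — that alternative is enough. Satisfied.
  (b) Every defendant has filed written consent. Satisfied.
  (c) The amount in controversy is USD 176,000, within the 500,000 dollars ceiling, which satisfies one of the alternatives. Satisfied.
  (d) The property lies in Palley, not Norley. Not met.
  → At least one condition fails; no jurisdiction.
The Superior Court of Thornhaven:
  (a) The amount in controversy is 176,000 dollars, which meets the USD 25,000 floor, so one alternative holds. And the carve-out is inapplicable — the operative events occurred in Palley, not Thornhaven. Satisfied.
  (b) Every defendant has filed written consent, which satisfies one of the alternatives. Condition met.
  (c) The amount in controversy is 176,000 dollars, within the 189,000 dollars ceiling, so this disjunct is met. Met.
  (d) The plaintiff resides in Palley, which is not Thornhaven, which satisfies one of the alternatives. Met.
  (e) No party resides in Thornhaven. Not satisfied.
  → At least one condition fails; no jurisdiction.
Courts with jurisdiction: the Bryfield District Court — 1 in total.

1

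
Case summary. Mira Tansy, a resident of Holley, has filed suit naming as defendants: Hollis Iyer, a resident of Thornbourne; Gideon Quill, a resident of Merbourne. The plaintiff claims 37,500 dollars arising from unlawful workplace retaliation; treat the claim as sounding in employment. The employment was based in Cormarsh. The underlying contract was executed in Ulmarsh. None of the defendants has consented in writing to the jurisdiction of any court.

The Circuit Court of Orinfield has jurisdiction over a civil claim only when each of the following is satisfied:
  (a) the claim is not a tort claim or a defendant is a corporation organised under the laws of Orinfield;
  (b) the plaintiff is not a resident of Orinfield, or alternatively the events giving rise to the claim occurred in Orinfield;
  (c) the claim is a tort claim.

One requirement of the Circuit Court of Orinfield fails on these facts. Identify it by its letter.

The Circuit Court of Orinfield:
  (a) The claim is an employment claim, not a tort claim — that alternative is enough. Met.
  (b) The plaintiff resides in Holley, which is not Orinfield, so this disjunct is met. Satisfied.
  (c) The claim is an employment claim, not a tort claim. Not satisfied.
Only condition (c) fails.

(c)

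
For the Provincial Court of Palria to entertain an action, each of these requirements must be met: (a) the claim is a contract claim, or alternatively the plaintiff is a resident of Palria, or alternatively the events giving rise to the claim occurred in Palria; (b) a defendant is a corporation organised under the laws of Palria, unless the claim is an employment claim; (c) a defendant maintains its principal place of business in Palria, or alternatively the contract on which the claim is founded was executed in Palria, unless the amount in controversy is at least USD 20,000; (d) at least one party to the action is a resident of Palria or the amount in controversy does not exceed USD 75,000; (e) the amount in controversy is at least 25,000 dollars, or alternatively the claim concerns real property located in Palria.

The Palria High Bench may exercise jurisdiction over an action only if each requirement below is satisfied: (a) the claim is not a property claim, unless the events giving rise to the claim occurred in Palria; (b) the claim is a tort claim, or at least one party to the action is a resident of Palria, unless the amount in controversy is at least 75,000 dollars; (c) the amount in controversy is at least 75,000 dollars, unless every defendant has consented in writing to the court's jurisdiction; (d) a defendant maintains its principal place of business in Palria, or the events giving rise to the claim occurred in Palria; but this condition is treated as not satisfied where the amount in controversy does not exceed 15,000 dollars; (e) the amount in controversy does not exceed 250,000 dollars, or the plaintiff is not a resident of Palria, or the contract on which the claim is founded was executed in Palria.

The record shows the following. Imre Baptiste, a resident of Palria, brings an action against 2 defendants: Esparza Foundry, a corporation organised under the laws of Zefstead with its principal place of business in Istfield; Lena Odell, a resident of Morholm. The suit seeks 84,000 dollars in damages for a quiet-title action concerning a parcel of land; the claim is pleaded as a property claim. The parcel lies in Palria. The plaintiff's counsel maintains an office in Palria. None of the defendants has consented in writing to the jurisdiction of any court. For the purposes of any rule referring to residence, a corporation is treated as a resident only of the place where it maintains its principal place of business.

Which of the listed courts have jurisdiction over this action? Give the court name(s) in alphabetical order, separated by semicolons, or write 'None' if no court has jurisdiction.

the Palria High Bench

The Provincial Court of Palria:
  (a) The plaintiff resides in Palria, which satisfies one of the alternatives. Condition met.
  (b) The corporate defendant(s) are organised in Zefstead, not Palria. The proviso offers no rescue either, since the claim is a property claim, not an employment claim. Fails.
  (c) The corporate defendant(s) have their principal place of business in Istfield, not Palria; no contract (and hence no place of execution) is alleged — every alternative fails. However, the amount in controversy is 84,000 dollars, which meets the $20,000 floor, so the 'unless' proviso supplies this condition. Satisfied.
  (d) Imre Baptiste resides in Palria, so one alternative holds. Satisfied.
  (e) The amount in controversy is $84,000, which meets the USD 25,000 floor, which satisfies one of the alternatives. Satisfied.
  → The court lacks jurisdiction.
The Palria High Bench:
  (a) The claim is a property claim. The proviso rescues it, though: the operative events occurred in Palria. Condition met.
  (b) Imre Baptiste resides in Palria — that alternative is enough. Satisfied.
  (c) The amount in controversy is 84,000 dollars, which meets the $75,000 floor. Condition met.
  (d) The operative events occurred in Palria — that alternative is enough. And the carve-out is inapplicable — the amount in controversy is USD 84,000, above the USD 15,000 ceiling. Condition met.
  (e) The amount in controversy is USD 84,000, within the 250,000 dollars ceiling — that alternative is enough. Met.
  → Every requirement is satisfied — jurisdiction.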